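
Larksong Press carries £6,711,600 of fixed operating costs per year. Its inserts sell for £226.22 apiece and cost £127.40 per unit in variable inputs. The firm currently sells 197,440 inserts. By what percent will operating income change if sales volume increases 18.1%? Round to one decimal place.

+27.6%

Total contribution margin = 197,440 × £98.82 = £19,511,020.80.
Subtracting fixed costs: EBIT = £19,511,020.80 − £6,711,600 = £12,799,420.80.
So DOL = total CM / EBIT = £19,511,020.80 / £12,799,420.80 = 1.5244.
%ΔEBIT = DOL × %ΔSales = 1.5244 × +18.1% = +27.6%.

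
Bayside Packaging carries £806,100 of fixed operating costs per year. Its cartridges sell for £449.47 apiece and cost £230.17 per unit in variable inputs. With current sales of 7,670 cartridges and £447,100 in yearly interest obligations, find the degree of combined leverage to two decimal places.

Total contribution margin = 7,670 × £219.30 = £1,682,031.00.
EBIT = £1,682,031.00 − £806,100 = £875,931.00. Interest = £447,100.00.
DOL = £1,682,031.00 ÷ £875,931.00 = 1.9203; DFL = £875,931.00 ÷ £428,831.00 = 2.0426.
DCL = DOL × DFL = 1.9203 × 2.0426 = 3.9224.

3.92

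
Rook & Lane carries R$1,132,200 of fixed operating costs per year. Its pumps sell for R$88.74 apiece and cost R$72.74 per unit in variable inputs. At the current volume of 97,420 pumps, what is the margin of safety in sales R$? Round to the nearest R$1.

R$2,365,587

Each unit contributes R$88.74 − R$72.74 = R$16.00. Break-even units = R$1,132,200 ÷ R$16.00 = 70,762.50; break-even revenue = 70,762.50 × R$88.74 = R$6,279,464.25.
Actual sales revenue = 97,420 × R$88.74 = R$8,645,050.80.
Margin of safety = R$8,645,050.80 − R$6,279,464.25 = R$2,365,587.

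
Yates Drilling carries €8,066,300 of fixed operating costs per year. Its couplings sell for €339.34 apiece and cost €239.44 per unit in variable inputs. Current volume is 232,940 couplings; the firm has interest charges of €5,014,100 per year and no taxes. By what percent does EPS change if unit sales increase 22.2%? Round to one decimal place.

+50.7%

At 232,940 units, contribution = 232,940 × €99.90 = €23,270,706.00.
Subtracting fixed costs: EBIT = €23,270,706.00 − €8,066,300 = €15,204,406.00.
After interest of €5,014,100.00, pre-tax earnings = €10,190,306.00.
Degree of combined leverage = contribution ÷ (EBIT − I) = €23,270,706.00 ÷ €10,190,306.00 = 2.2836.
%ΔEPS = DCL × %ΔSales = 2.2836 × +22.2% = +50.7%.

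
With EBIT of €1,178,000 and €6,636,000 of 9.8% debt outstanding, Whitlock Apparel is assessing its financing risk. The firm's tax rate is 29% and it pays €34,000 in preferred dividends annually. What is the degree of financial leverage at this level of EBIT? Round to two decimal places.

Annual interest charges come to €650,328.00.
Preferred dividends grossed up pre-tax: €34,000 / (1 − 0.29) = €47,887.32.
DFL = EBIT ÷ [EBIT − I − D_p/(1−t)] = €1,178,000 ÷ [€1,178,000 − €650,328.00 − €47,887.32] = €1,178,000 ÷ €479,784.68 = 2.4553.

2.46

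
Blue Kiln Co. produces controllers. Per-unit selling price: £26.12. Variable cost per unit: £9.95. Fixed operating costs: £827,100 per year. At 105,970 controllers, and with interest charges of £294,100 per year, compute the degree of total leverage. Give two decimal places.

2.89

Total contribution margin = 105,970 × £16.17 = £1,713,534.90.
EBIT = £1,713,534.90 − £827,100 = £886,434.90. Interest = £294,100.00.
DOL = £1,713,534.90 ÷ £886,434.90 = 1.9331; DFL = £886,434.90 ÷ £592,334.90 = 1.4965.
DCL = DOL × DFL = 1.9331 × 1.4965 = 2.8929.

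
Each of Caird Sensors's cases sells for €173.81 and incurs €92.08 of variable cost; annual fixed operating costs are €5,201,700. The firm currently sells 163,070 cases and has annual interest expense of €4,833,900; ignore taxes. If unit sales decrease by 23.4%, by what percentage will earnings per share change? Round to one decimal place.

-94.7%

Contribution at this volume is 163,070 × €81.73 = €13,327,711.10.
Subtracting fixed costs: EBIT = €13,327,711.10 − €5,201,700 = €8,126,011.10.
Interest = €4,833,900.00, so EBIT − I = €3,292,111.10.
DCL = total CM / (EBIT − I) = €13,327,711.10 / €3,292,111.10 = 4.0484.
%ΔEPS = DCL × %ΔSales = 4.0484 × -23.4% = -94.7%.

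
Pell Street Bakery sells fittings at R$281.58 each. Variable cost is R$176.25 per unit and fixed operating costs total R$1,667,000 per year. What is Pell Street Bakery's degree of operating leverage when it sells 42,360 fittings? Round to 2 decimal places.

1.60

Contribution at this volume is 42,360 × R$105.33 = R$4,461,778.80.
Subtracting fixed costs: EBIT = R$4,461,778.80 − R$1,667,000 = R$2,794,778.80.
Degree of operating leverage = R$4,461,778.80 / R$2,794,778.80 = 1.5965.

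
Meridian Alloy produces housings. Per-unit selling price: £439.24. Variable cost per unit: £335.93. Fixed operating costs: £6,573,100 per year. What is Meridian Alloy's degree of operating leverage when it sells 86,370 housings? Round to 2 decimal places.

Total contribution margin = 86,370 × £103.31 = £8,922,884.70.
EBIT = £8,922,884.70 − £6,573,100 = £2,349,784.70.
Degree of operating leverage = £8,922,884.70 / £2,349,784.70 = 3.7973.

3.80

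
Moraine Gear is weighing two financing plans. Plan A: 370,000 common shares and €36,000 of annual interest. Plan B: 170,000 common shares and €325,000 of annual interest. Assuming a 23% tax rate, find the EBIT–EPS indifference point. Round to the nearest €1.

€570,650

At indifference, (EBIT − 36,000)(1 − t)/370,000 = (EBIT − 325,000)(1 − t)/170,000.
Cancelling (1 − t) and cross-multiplying: 170,000·(EBIT − 36,000) = 370,000·(EBIT − 325,000).
Solving, EBIT = (325,000·370,000 − 36,000·170,000) / (370,000 − 170,000) = 114,130,000,000 / 200,000 = 570,650.00.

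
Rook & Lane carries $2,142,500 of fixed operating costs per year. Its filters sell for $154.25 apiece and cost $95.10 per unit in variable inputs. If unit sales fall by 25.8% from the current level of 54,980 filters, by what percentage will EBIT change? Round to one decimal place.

-75.6%

Contribution at this volume is 54,980 × $59.15 = $3,252,067.00.
EBIT = $3,252,067.00 − $2,142,500 = $1,109,567.00.
So DOL = total CM / EBIT = $3,252,067.00 / $1,109,567.00 = 2.9309.
%ΔEBIT = DOL × %ΔSales = 2.9309 × -25.8% = -75.6%.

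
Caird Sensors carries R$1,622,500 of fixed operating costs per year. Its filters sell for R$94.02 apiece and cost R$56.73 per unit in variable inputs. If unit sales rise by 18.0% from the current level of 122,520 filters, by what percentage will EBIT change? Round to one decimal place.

Contribution at this volume is 122,520 × R$37.29 = R$4,568,770.80.
EBIT = R$4,568,770.80 − R$1,622,500 = R$2,946,270.80.
So DOL = total CM / EBIT = R$4,568,770.80 / R$2,946,270.80 = 1.5507.
So EBIT moves 1.5507 × (+18.0%) = +27.9%.

+27.9%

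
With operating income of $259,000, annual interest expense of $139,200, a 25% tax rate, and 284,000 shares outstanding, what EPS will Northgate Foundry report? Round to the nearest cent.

Interest = $139,200.00, so EBT = $259,000 − $139,200.00 = $119,800.00.
After tax at 25%: net income = $119,800.00 × 0.75 = $89,850.00.
EPS = $89,850.00 ÷ 284,000 = $0.32.

$0.32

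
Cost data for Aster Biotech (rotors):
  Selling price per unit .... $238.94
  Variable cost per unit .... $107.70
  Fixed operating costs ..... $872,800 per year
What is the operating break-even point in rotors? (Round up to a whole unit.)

6,651 rotors

Contribution margin per unit = $238.94 − $107.70 = $131.24.
Break-even volume = fixed costs ÷ CM per unit = $872,800 ÷ $131.24 = 6,650.41, so 6,651 rotors.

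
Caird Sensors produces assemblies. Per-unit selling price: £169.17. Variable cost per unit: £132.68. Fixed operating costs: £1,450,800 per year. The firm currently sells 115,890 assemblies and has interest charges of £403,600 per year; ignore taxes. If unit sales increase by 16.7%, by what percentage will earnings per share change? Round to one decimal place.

At 115,890 units, contribution = 115,890 × £36.49 = £4,228,826.10.
Operating income = contribution − fixed costs = £4,228,826.10 − £1,450,800 = £2,778,026.10.
Interest = £403,600.00, so EBIT − I = £2,374,426.10.
DCL = total CM / (EBIT − I) = £4,228,826.10 / £2,374,426.10 = 1.7810.
%ΔEPS = DCL × %ΔSales = 1.7810 × +16.7% = +29.7%.

+29.7%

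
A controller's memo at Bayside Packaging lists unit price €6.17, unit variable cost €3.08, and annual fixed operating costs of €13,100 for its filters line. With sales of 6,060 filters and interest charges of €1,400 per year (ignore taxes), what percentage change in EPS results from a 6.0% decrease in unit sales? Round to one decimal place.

Contribution at this volume is 6,060 × €3.09 = €18,725.40.
Subtracting fixed costs: EBIT = €18,725.40 − €13,100 = €5,625.40.
After interest of €1,400.00, pre-tax earnings = €4,225.40.
DCL = total CM / (EBIT − I) = €18,725.40 / €4,225.40 = 4.4316.
EPS therefore changes by 4.4316 × (-6.0%) = -26.6%.

-26.6%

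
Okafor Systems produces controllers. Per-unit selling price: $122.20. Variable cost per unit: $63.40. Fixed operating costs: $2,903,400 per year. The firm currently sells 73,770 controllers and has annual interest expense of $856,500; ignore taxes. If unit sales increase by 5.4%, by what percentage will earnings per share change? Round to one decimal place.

Total contribution margin = 73,770 × $58.80 = $4,337,676.00.
Operating income = contribution − fixed costs = $4,337,676.00 − $2,903,400 = $1,434,276.00.
After interest of $856,500.00, pre-tax earnings = $577,776.00.
DCL = total CM / (EBIT − I) = $4,337,676.00 / $577,776.00 = 7.5075.
%ΔEPS = DCL × %ΔSales = 7.5075 × +5.4% = +40.5%.

+40.5%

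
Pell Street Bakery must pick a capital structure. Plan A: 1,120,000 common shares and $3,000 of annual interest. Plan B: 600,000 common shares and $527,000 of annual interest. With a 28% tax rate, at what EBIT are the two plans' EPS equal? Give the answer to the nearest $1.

$1,131,615

Set EPS_A = EPS_B: (EBIT − $3,000)(1 − 0.28) ÷ 1,120,000 = (EBIT − $527,000)(1 − 0.28) ÷ 600,000.
Cancelling (1 − t) and cross-multiplying: 600,000·(EBIT − 3,000) = 1,120,000·(EBIT − 527,000).
EBIT × (1,120,000 − 600,000) = 527,000 × 1,120,000 − 3,000 × 600,000 = 588,440,000,000, so EBIT = 588,440,000,000 ÷ 520,000 = 1,131,615.38.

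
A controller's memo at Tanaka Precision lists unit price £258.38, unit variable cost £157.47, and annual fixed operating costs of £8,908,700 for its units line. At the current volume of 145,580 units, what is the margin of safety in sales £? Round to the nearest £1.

Each unit contributes £258.38 − £157.47 = £100.91. Break-even units = £8,908,700 ÷ £100.91 = 88,283.62; break-even revenue = 88,283.62 × £258.38 = £22,810,721.49.
Actual sales revenue = 145,580 × £258.38 = £37,614,960.40.
Margin of safety = £37,614,960.40 − £22,810,721.49 = £14,804,239.

£14,804,239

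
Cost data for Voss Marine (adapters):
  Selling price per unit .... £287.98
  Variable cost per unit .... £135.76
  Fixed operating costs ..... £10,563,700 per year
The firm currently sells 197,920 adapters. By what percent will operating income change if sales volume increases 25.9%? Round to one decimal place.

Contribution at this volume is 197,920 × £152.22 = £30,127,382.40.
Subtracting fixed costs: EBIT = £30,127,382.40 − £10,563,700 = £19,563,682.40.
Degree of operating leverage = £30,127,382.40 / £19,563,682.40 = 1.5400.
So EBIT moves 1.5400 × (+25.9%) = +39.9%.

+39.9%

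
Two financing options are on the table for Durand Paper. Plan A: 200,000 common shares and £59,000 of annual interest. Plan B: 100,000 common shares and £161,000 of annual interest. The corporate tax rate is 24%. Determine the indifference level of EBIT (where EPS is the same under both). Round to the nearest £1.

Set EPS_A = EPS_B: (EBIT − £59,000)(1 − 0.24) ÷ 200,000 = (EBIT − £161,000)(1 − 0.24) ÷ 100,000.
Cancelling (1 − t) and cross-multiplying: 100,000·(EBIT − 59,000) = 200,000·(EBIT − 161,000).
Solving, EBIT = (161,000·200,000 − 59,000·100,000) / (200,000 − 100,000) = 26,300,000,000 / 100,000 = 263,000.00.

£263,000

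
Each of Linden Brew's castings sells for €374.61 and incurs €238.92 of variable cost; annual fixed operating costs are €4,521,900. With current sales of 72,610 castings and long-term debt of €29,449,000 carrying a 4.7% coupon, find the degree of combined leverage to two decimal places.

2.50

At 72,610 units, contribution = 72,610 × €135.69 = €9,852,450.90.
Subtracting fixed costs: EBIT = €9,852,450.90 − €4,521,900 = €5,330,550.90. Interest = €1,384,103.00, so EBIT − I = €3,946,447.90.
DCL = contribution ÷ (EBIT − I) = €9,852,450.90 ÷ €3,946,447.90 = 2.4965.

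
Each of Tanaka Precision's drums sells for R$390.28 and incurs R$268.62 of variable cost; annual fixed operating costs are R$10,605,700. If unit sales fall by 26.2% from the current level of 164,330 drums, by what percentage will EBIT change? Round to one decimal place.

-55.8%

At 164,330 units, contribution = 164,330 × R$121.66 = R$19,992,387.80.
Subtracting fixed costs: EBIT = R$19,992,387.80 − R$10,605,700 = R$9,386,687.80.
So DOL = total CM / EBIT = R$19,992,387.80 / R$9,386,687.80 = 2.1299.
Operating income changes by 2.1299 × -26.2% = -55.8%.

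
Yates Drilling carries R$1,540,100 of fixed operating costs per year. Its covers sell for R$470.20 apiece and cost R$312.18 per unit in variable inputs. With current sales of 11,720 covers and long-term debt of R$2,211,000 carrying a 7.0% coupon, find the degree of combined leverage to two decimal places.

Contribution at this volume is 11,720 × R$158.02 = R$1,851,994.40.
Subtracting fixed costs: EBIT = R$1,851,994.40 − R$1,540,100 = R$311,894.40. Interest = R$154,770.00.
DOL = R$1,851,994.40 ÷ R$311,894.40 = 5.9379; DFL = R$311,894.40 ÷ R$157,124.40 = 1.9850.
Combined leverage = 5.9379 × 1.9850 = 11.7867.

11.79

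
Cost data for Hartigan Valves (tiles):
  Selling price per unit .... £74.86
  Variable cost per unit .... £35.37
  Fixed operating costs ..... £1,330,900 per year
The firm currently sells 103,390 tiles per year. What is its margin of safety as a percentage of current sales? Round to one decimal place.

Unit CM = price − variable cost = £74.86 − £35.37 = £39.49. Break-even units = £1,330,900 ÷ £39.49 = 33,702.20; break-even revenue = 33,702.20 × £74.86 = £2,522,946.92.
Current sales = 103,390 × £74.86 = £7,739,775.40.
Margin of safety = (£7,739,775.40 − £2,522,946.92) ÷ £7,739,775.40 = 67.4%.

67.4%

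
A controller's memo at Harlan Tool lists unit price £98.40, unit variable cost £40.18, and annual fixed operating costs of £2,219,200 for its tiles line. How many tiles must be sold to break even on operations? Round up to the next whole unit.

38,118 tiles

Unit CM = price − variable cost = £98.40 − £40.18 = £58.22.
Break-even Q = £2,219,200 / £58.22 = 38,117.49 → 38,118 tiles.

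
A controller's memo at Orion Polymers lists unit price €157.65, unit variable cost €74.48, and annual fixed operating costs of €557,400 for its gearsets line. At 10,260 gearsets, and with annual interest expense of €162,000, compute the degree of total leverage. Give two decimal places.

6.37

At 10,260 units, contribution = 10,260 × €83.17 = €853,324.20.
Operating income = contribution − fixed costs = €853,324.20 − €557,400 = €295,924.20. Interest = €162,000.00, so EBIT − I = €133,924.20.
Degree of total leverage = total CM / (EBIT − interest) = €853,324.20 / €133,924.20 = 6.3717.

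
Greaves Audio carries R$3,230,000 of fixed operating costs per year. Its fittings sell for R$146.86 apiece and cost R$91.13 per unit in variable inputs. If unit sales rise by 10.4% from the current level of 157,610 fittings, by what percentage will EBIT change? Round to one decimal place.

+16.4%

At 157,610 units, contribution = 157,610 × R$55.73 = R$8,783,605.30.
EBIT = R$8,783,605.30 − R$3,230,000 = R$5,553,605.30.
DOL = contribution ÷ EBIT = R$8,783,605.30 ÷ R$5,553,605.30 = 1.5816.
%ΔEBIT = DOL × %ΔSales = 1.5816 × +10.4% = +16.4%.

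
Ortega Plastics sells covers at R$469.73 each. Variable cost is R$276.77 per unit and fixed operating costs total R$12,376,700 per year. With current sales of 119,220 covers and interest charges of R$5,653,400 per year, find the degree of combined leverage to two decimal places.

4.62

Total contribution margin = 119,220 × R$192.96 = R$23,004,691.20.
Operating income = contribution − fixed costs = R$23,004,691.20 − R$12,376,700 = R$10,627,991.20. Interest = R$5,653,400.00, so EBIT − I = R$4,974,591.20.
Degree of total leverage = total CM / (EBIT − interest) = R$23,004,691.20 / R$4,974,591.20 = 4.6244.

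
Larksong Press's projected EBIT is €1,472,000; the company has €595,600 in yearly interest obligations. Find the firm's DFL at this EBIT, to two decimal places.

Annual interest charges come to €595,600.00.
Degree of financial leverage = EBIT / (EBIT − interest) = €1,472,000 / €876,400.00 = 1.6796.

1.68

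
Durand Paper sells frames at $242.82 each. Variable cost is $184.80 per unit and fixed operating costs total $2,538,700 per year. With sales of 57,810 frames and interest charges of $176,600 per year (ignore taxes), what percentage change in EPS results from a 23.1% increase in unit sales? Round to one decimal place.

+121.3%

Total contribution margin = 57,810 × $58.02 = $3,354,136.20.
Subtracting fixed costs: EBIT = $3,354,136.20 − $2,538,700 = $815,436.20.
Interest = $176,600.00, so EBIT − I = $638,836.20.
Degree of combined leverage = contribution ÷ (EBIT − I) = $3,354,136.20 ÷ $638,836.20 = 5.2504.
EPS therefore changes by 5.2504 × (+23.1%) = +121.3%.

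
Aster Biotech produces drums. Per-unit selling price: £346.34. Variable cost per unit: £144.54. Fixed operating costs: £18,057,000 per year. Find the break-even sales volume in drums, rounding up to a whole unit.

89,480 drums

Contribution margin per unit = £346.34 − £144.54 = £201.80.
Break-even Q = £18,057,000 / £201.80 = 89,479.68 → 89,480 drums.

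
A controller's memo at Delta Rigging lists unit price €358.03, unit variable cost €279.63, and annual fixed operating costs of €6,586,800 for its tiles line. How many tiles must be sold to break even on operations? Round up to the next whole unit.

Each unit contributes €358.03 − €279.63 = €78.40.
Break-even volume = fixed costs ÷ CM per unit = €6,586,800 ÷ €78.40 = 84,015.31, so 84,016 tiles.

84,016 tiles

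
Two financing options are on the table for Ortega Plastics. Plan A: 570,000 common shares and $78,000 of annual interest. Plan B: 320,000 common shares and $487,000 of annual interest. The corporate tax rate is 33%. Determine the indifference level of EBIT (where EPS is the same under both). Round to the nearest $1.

$1,010,520

At indifference, (EBIT − 78,000)(1 − t)/570,000 = (EBIT − 487,000)(1 − t)/320,000.
The (1 − t) factor cancels: (EBIT − 78,000) × 320,000 = (EBIT − 487,000) × 570,000.
EBIT × (570,000 − 320,000) = 487,000 × 570,000 − 78,000 × 320,000 = 252,630,000,000, so EBIT = 252,630,000,000 ÷ 250,000 = 1,010,520.00.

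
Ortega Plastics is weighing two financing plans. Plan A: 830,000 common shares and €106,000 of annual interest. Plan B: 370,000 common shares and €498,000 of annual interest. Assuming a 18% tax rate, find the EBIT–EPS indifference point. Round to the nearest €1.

Set EPS_A = EPS_B: (EBIT − €106,000)(1 − 0.18) ÷ 830,000 = (EBIT − €498,000)(1 − 0.18) ÷ 370,000.
Cancelling (1 − t) and cross-multiplying: 370,000·(EBIT − 106,000) = 830,000·(EBIT − 498,000).
EBIT × (830,000 − 370,000) = 498,000 × 830,000 − 106,000 × 370,000 = 374,120,000,000, so EBIT = 374,120,000,000 ÷ 460,000 = 813,304.35.

€813,304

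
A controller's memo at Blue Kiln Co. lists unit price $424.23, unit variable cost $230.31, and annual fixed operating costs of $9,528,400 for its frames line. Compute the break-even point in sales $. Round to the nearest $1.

$20,844,849

Contribution margin per unit = $424.23 − $230.31 = $193.92, a CM ratio of $193.92 ÷ $424.23 = 0.4571.
Break-even sales = FC ÷ CM ratio = $9,528,400 × $424.23 / $193.92 = $20,844,849.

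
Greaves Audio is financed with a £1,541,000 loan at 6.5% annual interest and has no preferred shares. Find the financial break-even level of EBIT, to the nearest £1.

£100,165

Annual interest = 6.5% × £1,541,000 = £100,165.00.
With no preferred dividends, EPS = 0 when EBIT exactly covers interest, so the financial break-even EBIT is £100,165.00.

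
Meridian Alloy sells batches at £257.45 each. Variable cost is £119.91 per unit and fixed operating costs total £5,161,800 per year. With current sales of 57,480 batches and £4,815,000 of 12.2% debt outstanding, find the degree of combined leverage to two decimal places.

3.67

At 57,480 units, contribution = 57,480 × £137.54 = £7,905,799.20.
EBIT = £7,905,799.20 − £5,161,800 = £2,743,999.20. Interest = £587,430.00.
DOL = £7,905,799.20 ÷ £2,743,999.20 = 2.8811; DFL = £2,743,999.20 ÷ £2,156,569.20 = 1.2724.
Combined leverage = 2.8811 × 1.2724 = 3.6659.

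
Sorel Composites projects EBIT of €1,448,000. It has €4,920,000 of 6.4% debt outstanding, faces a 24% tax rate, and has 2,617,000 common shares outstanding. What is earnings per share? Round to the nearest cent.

Pre-tax income = €1,448,000 − €314,880.00 = €1,133,120.00.
After tax at 24%: net income = €1,133,120.00 × 0.76 = €861,171.20.
Per share: €861,171.20 / 2,617,000 shares = €0.33.

€0.33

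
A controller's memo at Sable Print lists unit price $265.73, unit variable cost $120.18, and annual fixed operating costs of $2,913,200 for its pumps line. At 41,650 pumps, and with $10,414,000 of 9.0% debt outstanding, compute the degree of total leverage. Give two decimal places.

2.74

Total contribution margin = 41,650 × $145.55 = $6,062,157.50.
Subtracting fixed costs: EBIT = $6,062,157.50 − $2,913,200 = $3,148,957.50. Interest = $937,260.00.
DOL = $6,062,157.50 ÷ $3,148,957.50 = 1.9251; DFL = $3,148,957.50 ÷ $2,211,697.50 = 1.4238.
DCL = DOL × DFL = 1.9251 × 1.4238 = 2.7410.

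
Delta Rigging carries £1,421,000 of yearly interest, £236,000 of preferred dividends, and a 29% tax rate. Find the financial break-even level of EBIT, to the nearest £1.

Grossing the preferred dividend up to pre-tax terms: £236,000 / (1 − 0.29) = £332,394.37.
EPS = 0 when EBIT covers interest plus the pre-tax preferred burden: £1,421,000 + £332,394.37 = £1,753,394.37.

£1,753,394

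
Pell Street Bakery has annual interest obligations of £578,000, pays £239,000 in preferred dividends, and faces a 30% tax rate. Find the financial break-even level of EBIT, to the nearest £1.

Grossing the preferred dividend up to pre-tax terms: £239,000 / (1 − 0.30) = £341,428.57.
EPS = 0 when EBIT covers interest plus the pre-tax preferred burden: £578,000 + £341,428.57 = £919,428.57.

£919,429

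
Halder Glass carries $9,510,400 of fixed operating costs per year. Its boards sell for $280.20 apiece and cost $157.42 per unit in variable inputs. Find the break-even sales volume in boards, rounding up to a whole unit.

77,459 boards

Contribution margin per unit = $280.20 − $157.42 = $122.78.
Units to break even: $9,510,400 ÷ $122.78 = 77,458.87, rounded up to 77,459.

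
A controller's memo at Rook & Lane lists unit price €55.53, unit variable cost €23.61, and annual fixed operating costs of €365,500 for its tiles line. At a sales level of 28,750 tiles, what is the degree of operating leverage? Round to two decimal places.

At 28,750 units, contribution = 28,750 × €31.92 = €917,700.00.
Subtracting fixed costs: EBIT = €917,700.00 − €365,500 = €552,200.00.
DOL = contribution ÷ EBIT = €917,700.00 ÷ €552,200.00 = 1.6619.

1.66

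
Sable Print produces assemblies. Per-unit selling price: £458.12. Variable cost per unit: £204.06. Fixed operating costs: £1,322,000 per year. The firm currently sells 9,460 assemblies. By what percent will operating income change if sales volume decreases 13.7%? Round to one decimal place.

-30.4%

Total contribution margin = 9,460 × £254.06 = £2,403,407.60.
Subtracting fixed costs: EBIT = £2,403,407.60 − £1,322,000 = £1,081,407.60.
Degree of operating leverage = £2,403,407.60 / £1,081,407.60 = 2.2225.
%ΔEBIT = DOL × %ΔSales = 2.2225 × -13.7% = -30.4%.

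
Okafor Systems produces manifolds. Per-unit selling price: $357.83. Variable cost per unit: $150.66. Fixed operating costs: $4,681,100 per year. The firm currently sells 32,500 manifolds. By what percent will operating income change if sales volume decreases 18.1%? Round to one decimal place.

Total contribution margin = 32,500 × $207.17 = $6,733,025.00.
EBIT = $6,733,025.00 − $4,681,100 = $2,051,925.00.
So DOL = total CM / EBIT = $6,733,025.00 / $2,051,925.00 = 3.2813.
So EBIT moves 3.2813 × (-18.1%) = -59.4%.

-59.4%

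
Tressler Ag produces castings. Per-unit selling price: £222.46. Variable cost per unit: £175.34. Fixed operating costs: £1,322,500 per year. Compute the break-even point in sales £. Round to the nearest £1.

£6,243,704

Contribution margin per unit = £222.46 − £175.34 = £47.12, a CM ratio of £47.12 ÷ £222.46 = 0.2118.
Break-even revenue = fixed costs × price ÷ CM = £1,322,500 × £222.46 ÷ £47.12 = £6,243,704.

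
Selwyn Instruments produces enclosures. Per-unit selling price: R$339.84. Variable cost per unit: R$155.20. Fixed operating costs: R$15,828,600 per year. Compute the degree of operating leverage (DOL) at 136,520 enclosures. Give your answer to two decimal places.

At 136,520 units, contribution = 136,520 × R$184.64 = R$25,207,052.80.
Subtracting fixed costs: EBIT = R$25,207,052.80 − R$15,828,600 = R$9,378,452.80.
DOL = contribution ÷ EBIT = R$25,207,052.80 ÷ R$9,378,452.80 = 2.6878.

2.69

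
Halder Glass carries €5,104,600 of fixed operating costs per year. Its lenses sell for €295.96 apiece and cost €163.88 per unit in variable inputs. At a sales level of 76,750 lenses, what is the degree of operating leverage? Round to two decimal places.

Contribution at this volume is 76,750 × €132.08 = €10,137,140.00.
Operating income = contribution − fixed costs = €10,137,140.00 − €5,104,600 = €5,032,540.00.
Degree of operating leverage = €10,137,140.00 / €5,032,540.00 = 2.0143.

2.01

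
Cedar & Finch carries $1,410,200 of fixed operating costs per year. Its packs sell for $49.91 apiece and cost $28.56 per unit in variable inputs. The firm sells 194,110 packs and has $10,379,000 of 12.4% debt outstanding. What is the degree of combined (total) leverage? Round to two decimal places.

Total contribution margin = 194,110 × $21.35 = $4,144,248.50.
EBIT = $4,144,248.50 − $1,410,200 = $2,734,048.50. Interest = $1,286,996.00.
DOL = $4,144,248.50 ÷ $2,734,048.50 = 1.5158; DFL = $2,734,048.50 ÷ $1,447,052.50 = 1.8894.
DCL = DOL × DFL = 1.5158 × 1.8894 = 2.8640.

2.86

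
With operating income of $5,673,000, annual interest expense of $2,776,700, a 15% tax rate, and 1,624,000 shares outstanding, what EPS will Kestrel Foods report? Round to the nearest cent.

Interest = $2,776,700.00, so EBT = $5,673,000 − $2,776,700.00 = $2,896,300.00.
After tax at 15%: net income = $2,896,300.00 × 0.85 = $2,461,855.00.
Per share: $2,461,855.00 / 1,624,000 shares = $1.52.

$1.52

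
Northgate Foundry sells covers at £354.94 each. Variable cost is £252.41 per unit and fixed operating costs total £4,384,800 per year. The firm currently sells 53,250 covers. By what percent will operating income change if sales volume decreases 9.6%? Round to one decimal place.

Total contribution margin = 53,250 × £102.53 = £5,459,722.50.
EBIT = £5,459,722.50 − £4,384,800 = £1,074,922.50.
Degree of operating leverage = £5,459,722.50 / £1,074,922.50 = 5.0792.
%ΔEBIT = DOL × %ΔSales = 5.0792 × -9.6% = -48.8%.

-48.8%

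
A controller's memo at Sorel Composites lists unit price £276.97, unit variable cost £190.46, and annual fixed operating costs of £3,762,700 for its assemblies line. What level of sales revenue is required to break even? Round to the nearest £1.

CM per unit = £276.97 − £190.46 = £86.51; CM ratio = £86.51 / £276.97 = 0.3123.
Break-even sales = FC ÷ CM ratio = £3,762,700 × £276.97 / £86.51 = £12,046,642.

£12,046,642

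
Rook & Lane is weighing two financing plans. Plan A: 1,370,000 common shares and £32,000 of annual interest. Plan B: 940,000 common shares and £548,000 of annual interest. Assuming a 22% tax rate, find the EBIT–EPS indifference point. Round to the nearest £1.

At indifference, (EBIT − 32,000)(1 − t)/1,370,000 = (EBIT − 548,000)(1 − t)/940,000.
Cancelling (1 − t) and cross-multiplying: 940,000·(EBIT − 32,000) = 1,370,000·(EBIT − 548,000).
EBIT × (1,370,000 − 940,000) = 548,000 × 1,370,000 − 32,000 × 940,000 = 720,680,000,000, so EBIT = 720,680,000,000 ÷ 430,000 = 1,676,000.00.

£1,676,000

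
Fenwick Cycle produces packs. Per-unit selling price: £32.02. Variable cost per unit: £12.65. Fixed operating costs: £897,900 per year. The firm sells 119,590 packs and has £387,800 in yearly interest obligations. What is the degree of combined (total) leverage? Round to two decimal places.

2.25

At 119,590 units, contribution = 119,590 × £19.37 = £2,316,458.30.
Subtracting fixed costs: EBIT = £2,316,458.30 − £897,900 = £1,418,558.30. Interest = £387,800.00, so EBIT − I = £1,030,758.30.
DCL = contribution ÷ (EBIT − I) = £2,316,458.30 ÷ £1,030,758.30 = 2.2473.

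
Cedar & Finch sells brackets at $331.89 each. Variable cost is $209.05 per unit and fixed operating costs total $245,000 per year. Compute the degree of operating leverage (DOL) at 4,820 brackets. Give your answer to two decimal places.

Total contribution margin = 4,820 × $122.84 = $592,088.80.
Subtracting fixed costs: EBIT = $592,088.80 − $245,000 = $347,088.80.
DOL = contribution ÷ EBIT = $592,088.80 ÷ $347,088.80 = 1.7059.

1.71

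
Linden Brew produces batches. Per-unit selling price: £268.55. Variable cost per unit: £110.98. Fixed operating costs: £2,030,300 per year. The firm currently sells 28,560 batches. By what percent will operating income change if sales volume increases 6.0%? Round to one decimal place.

+10.9%

Total contribution margin = 28,560 × £157.57 = £4,500,199.20.
EBIT = £4,500,199.20 − £2,030,300 = £2,469,899.20.
Degree of operating leverage = £4,500,199.20 / £2,469,899.20 = 1.8220.
%ΔEBIT = DOL × %ΔSales = 1.8220 × +6.0% = +10.9%.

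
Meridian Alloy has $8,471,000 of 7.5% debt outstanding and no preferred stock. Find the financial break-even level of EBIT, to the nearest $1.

$635,325

Annual interest = 7.5% × $8,471,000 = $635,325.00.
Without preferred stock the financial break-even is simply EBIT = interest = $635,325.00.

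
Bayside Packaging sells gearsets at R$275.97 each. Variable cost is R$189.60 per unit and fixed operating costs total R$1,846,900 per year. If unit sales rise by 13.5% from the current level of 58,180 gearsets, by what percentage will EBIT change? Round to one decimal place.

+21.3%

At 58,180 units, contribution = 58,180 × R$86.37 = R$5,025,006.60.
EBIT = R$5,025,006.60 − R$1,846,900 = R$3,178,106.60.
So DOL = total CM / EBIT = R$5,025,006.60 / R$3,178,106.60 = 1.5811.
So EBIT moves 1.5811 × (+13.5%) = +21.3%.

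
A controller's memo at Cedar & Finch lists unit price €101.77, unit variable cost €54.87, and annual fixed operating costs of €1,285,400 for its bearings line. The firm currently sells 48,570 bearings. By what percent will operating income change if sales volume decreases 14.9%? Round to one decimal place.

-34.2%

Total contribution margin = 48,570 × €46.90 = €2,277,933.00.
Subtracting fixed costs: EBIT = €2,277,933.00 − €1,285,400 = €992,533.00.
DOL = contribution ÷ EBIT = €2,277,933.00 ÷ €992,533.00 = 2.2951.
%ΔEBIT = DOL × %ΔSales = 2.2951 × -14.9% = -34.2%.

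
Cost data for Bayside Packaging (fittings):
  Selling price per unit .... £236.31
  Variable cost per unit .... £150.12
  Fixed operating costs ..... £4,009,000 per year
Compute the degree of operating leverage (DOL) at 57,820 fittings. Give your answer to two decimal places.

5.11

Total contribution margin = 57,820 × £86.19 = £4,983,505.80.
Subtracting fixed costs: EBIT = £4,983,505.80 − £4,009,000 = £974,505.80.
Degree of operating leverage = £4,983,505.80 / £974,505.80 = 5.1139.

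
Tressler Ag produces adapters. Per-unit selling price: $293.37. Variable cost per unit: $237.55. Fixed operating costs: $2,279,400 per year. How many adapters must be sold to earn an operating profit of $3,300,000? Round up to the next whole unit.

Contribution margin per unit = $293.37 − $237.55 = $55.82.
Required volume = (fixed costs + target profit) ÷ CM = ($2,279,400 + $3,300,000) ÷ $55.82 = 99,953.42, so 99,954 adapters.

99,954 adapters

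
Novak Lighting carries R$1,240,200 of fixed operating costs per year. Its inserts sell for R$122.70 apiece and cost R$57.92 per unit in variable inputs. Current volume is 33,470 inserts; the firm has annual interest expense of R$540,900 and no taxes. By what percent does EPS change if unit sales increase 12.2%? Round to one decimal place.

At 33,470 units, contribution = 33,470 × R$64.78 = R$2,168,186.60.
EBIT = R$2,168,186.60 − R$1,240,200 = R$927,986.60.
Interest = R$540,900.00, so EBIT − I = R$387,086.60.
Degree of combined leverage = contribution ÷ (EBIT − I) = R$2,168,186.60 ÷ R$387,086.60 = 5.6013.
%ΔEPS = DCL × %ΔSales = 5.6013 × +12.2% = +68.3%.

+68.3%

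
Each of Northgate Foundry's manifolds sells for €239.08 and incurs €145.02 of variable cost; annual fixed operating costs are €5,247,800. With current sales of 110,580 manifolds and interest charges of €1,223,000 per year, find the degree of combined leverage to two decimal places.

2.65

Total contribution margin = 110,580 × €94.06 = €10,401,154.80.
EBIT = €10,401,154.80 − €5,247,800 = €5,153,354.80. Interest = €1,223,000.00, so EBIT − I = €3,930,354.80.
DCL = contribution ÷ (EBIT − I) = €10,401,154.80 ÷ €3,930,354.80 = 2.6464.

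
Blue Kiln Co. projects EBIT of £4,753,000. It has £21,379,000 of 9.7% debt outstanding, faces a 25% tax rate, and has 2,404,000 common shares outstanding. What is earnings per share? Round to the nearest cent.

£0.84

Pre-tax income = £4,753,000 − £2,073,763.00 = £2,679,237.00.
After tax at 25%: net income = £2,679,237.00 × 0.75 = £2,009,427.75.
Per share: £2,009,427.75 / 2,404,000 shares = £0.84.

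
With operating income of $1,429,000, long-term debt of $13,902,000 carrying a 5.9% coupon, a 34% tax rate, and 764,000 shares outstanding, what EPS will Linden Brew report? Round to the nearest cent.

$0.53

Interest = $820,218.00, so EBT = $1,429,000 − $820,218.00 = $608,782.00.
Net income = $608,782.00 × (1 − 0.34) = $401,796.12.
Per share: $401,796.12 / 764,000 shares = $0.53.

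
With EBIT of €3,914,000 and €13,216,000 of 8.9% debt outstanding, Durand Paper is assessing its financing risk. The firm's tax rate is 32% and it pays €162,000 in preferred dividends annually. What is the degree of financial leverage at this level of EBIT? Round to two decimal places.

1.57

Annual interest charges come to €1,176,224.00.
Pre-tax preferred-dividend burden = €162,000 ÷ (1 − 0.32) = €238,235.29.
DFL = EBIT ÷ [EBIT − I − D_p/(1−t)] = €3,914,000 ÷ [€3,914,000 − €1,176,224.00 − €238,235.29] = €3,914,000 ÷ €2,499,540.71 = 1.5659.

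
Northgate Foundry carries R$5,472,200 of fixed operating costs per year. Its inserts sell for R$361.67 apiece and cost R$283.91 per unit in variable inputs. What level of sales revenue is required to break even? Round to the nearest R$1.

CM per unit = R$361.67 − R$283.91 = R$77.76; CM ratio = R$77.76 / R$361.67 = 0.2150.
Break-even sales = FC ÷ CM ratio = R$5,472,200 × R$361.67 / R$77.76 = R$25,451,782.

R$25,451,782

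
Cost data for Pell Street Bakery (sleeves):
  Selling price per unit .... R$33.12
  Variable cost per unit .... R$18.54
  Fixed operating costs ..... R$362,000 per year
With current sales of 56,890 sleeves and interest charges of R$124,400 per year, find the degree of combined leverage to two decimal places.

2.42

At 56,890 units, contribution = 56,890 × R$14.58 = R$829,456.20.
Operating income = contribution − fixed costs = R$829,456.20 − R$362,000 = R$467,456.20. Interest = R$124,400.00, so EBIT − I = R$343,056.20.
DCL = contribution ÷ (EBIT − I) = R$829,456.20 ÷ R$343,056.20 = 2.4178.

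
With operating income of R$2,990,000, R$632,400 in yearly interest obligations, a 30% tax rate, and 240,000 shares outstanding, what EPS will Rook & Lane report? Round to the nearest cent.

R$6.88

Interest = R$632,400.00, so EBT = R$2,990,000 − R$632,400.00 = R$2,357,600.00.
Net income = R$2,357,600.00 × (1 − 0.30) = R$1,650,320.00.
EPS = R$1,650,320.00 ÷ 240,000 = R$6.88.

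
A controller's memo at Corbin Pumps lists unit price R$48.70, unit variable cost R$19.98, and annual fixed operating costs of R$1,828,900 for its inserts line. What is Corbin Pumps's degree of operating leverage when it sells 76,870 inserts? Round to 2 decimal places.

Contribution at this volume is 76,870 × R$28.72 = R$2,207,706.40.
Operating income = contribution − fixed costs = R$2,207,706.40 − R$1,828,900 = R$378,806.40.
So DOL = total CM / EBIT = R$2,207,706.40 / R$378,806.40 = 5.8281.

5.83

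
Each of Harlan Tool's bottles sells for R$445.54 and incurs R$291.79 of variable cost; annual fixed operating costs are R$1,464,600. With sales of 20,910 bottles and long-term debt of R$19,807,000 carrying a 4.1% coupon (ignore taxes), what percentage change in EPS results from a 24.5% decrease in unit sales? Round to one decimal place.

Contribution at this volume is 20,910 × R$153.75 = R$3,214,912.50.
Operating income = contribution − fixed costs = R$3,214,912.50 − R$1,464,600 = R$1,750,312.50.
After interest of R$812,087.00, pre-tax earnings = R$938,225.50.
Degree of combined leverage = contribution ÷ (EBIT − I) = R$3,214,912.50 ÷ R$938,225.50 = 3.4266.
%ΔEPS = DCL × %ΔSales = 3.4266 × -24.5% = -84.0%.

-84.0%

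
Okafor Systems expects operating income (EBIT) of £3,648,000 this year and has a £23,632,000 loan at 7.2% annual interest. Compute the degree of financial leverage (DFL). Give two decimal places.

1.87

Annual interest charges come to £1,701,504.00.
DFL = EBIT ÷ (EBIT − I) = £3,648,000 ÷ (£3,648,000 − £1,701,504.00) = £3,648,000 ÷ £1,946,496.00 = 1.8741.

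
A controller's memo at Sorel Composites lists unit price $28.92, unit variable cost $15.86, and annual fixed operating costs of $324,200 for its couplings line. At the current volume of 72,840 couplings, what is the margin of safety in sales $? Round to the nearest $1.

Contribution margin per unit = $28.92 − $15.86 = $13.06. Break-even units = $324,200 ÷ $13.06 = 24,823.89; break-even revenue = 24,823.89 × $28.92 = $717,906.89.
Current sales = 72,840 × $28.92 = $2,106,532.80.
Margin of safety = $2,106,532.80 − $717,906.89 = $1,388,626.

$1,388,626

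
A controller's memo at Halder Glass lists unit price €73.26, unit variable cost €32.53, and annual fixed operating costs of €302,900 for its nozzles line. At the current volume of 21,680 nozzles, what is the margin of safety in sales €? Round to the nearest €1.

Each unit contributes €73.26 − €32.53 = €40.73. Break-even units = €302,900 ÷ €40.73 = 7,436.78; break-even revenue = 7,436.78 × €73.26 = €544,818.41.
Current sales = 21,680 × €73.26 = €1,588,276.80.
Margin of safety = €1,588,276.80 − €544,818.41 = €1,043,458.

€1,043,458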